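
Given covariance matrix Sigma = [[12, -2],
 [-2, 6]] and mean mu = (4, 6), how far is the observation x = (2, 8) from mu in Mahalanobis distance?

Step 1 — centre the observation: (x - mu) = (-2, 2).

Step 2 — invert Sigma. det(Sigma) = 12·6 - (-2)² = 68.
  Sigma^{-1} = (1/det) · [[d, -b], [-b, a]] = [[0.0882, 0.0294],
 [0.0294, 0.1765]].

Step 3 — form the quadratic (x - mu)^T · Sigma^{-1} · (x - mu):
  Sigma^{-1} · (x - mu) = (-0.1176, 0.2941).
  (x - mu)^T · [Sigma^{-1} · (x - mu)] = (-2)·(-0.1176) + (2)·(0.2941) = 0.8235.

Step 4 — take square root: d = √(0.8235) ≈ 0.9075.

d(x, mu) = √(0.8235) ≈ 0.9075


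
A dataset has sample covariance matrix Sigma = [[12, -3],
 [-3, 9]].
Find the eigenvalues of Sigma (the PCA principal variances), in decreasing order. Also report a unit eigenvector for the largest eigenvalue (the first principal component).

Step 1 — characteristic polynomial of 2×2 Sigma:
  det(Sigma - λI) = λ² - trace · λ + det = 0.
  trace = 12 + 9 = 21, det = 12·9 - (-3)² = 99.
Step 2 — discriminant:
  Δ = trace² - 4·det = 441 - 396 = 45.
Step 3 — eigenvalues:
  λ = (trace ± √Δ)/2 = (21 ± 6.7082)/2,
  λ_1 = 13.8541,  λ_2 = 7.1459.

Step 4 — unit eigenvector for λ_1: solve (Sigma - λ_1 I)v = 0. First row:
  (12 - 13.8541)·v_x + (-3)·v_y = 0, i.e. (-1.8541)·v_x + (-3)·v_y = 0,
  so v ∝ (b, λ_1 - a) = (-3, 1.8541); multiply by -1 so the first entry is positive: u = (3, -1.8541).
  ||u|| = √((3)² + (-1.8541)²) = √(12.4377) ≈ 3.5267,
  v_1 = u/||u|| ≈ (0.8507, -0.5257) (||v_1|| = 1).

λ_1 = 13.8541,  λ_2 = 7.1459;  v_1 ≈ (0.8507, -0.5257)


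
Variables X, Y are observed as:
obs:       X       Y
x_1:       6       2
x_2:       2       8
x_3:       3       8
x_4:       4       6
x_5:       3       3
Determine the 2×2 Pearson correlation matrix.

Step 1 — column means:
  mean(X) = (6 + 2 + 3 + 4 + 3) / 5 = 18/5 = 3.6
  mean(Y) = (2 + 8 + 8 + 6 + 3) / 5 = 27/5 = 5.4

Step 2 — sample variances and covariances s[i,j] = (1/(n-1)) · Σ_k (x_{k,i} - mean_i) · (x_{k,j} - mean_j), with n-1 = 4:
  s[X,X] = ((2.4)·(2.4) + (-1.6)·(-1.6) + (-0.6)·(-0.6) + (0.4)·(0.4) + (-0.6)·(-0.6)) / 4 = 9.2/4 = 2.3
  s[X,Y] = ((2.4)·(-3.4) + (-1.6)·(2.6) + (-0.6)·(2.6) + (0.4)·(0.6) + (-0.6)·(-2.4)) / 4 = -12.2/4 = -3.05
  s[Y,Y] = ((-3.4)·(-3.4) + (2.6)·(2.6) + (2.6)·(2.6) + (0.6)·(0.6) + (-2.4)·(-2.4)) / 4 = 31.2/4 = 7.8
  Sample standard deviations s_i = √(s[i,i]):
  s(X) = √(2.3) = 1.5166
  s(Y) = √(7.8) = 2.7928

Step 3 — r_{ij} = s_{ij} / (s_i · s_j):
  r[X,X] = 1 (diagonal).
  r[X,Y] = -3.05 / (1.5166 · 2.7928) = -3.05 / 4.2356 = -0.7201
  r[Y,Y] = 1 (diagonal).

R is symmetric with unit diagonal. Assembling:

R = [[1, -0.7201],
 [-0.7201, 1]]


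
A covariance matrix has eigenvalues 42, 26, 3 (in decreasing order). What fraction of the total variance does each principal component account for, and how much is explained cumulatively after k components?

Step 1 — total variance = trace(Sigma) = Σ λ_i = 42 + 26 + 3 = 71.

Step 2 — fraction explained by component i = λ_i / Σ λ:
  PC1: 42/71 = 0.5915
  PC2: 26/71 = 0.3662
  PC3: 3/71 = 0.0423

Step 3 — cumulative fraction after k components = (λ_1 + ... + λ_k) / Σ λ:
  k = 1: 42/71 = 0.5915
  k = 2: (42 + 26)/71 = 68/71 = 0.9577
  k = 3: (42 + 26 + 3)/71 = 71/71 = 1

Summary (fraction, with percent):

explained: PC1 0.5915 (59.15%), PC2 0.3662 (36.62%), PC3 0.0423 (4.23%);  cumulative: 0.5915, 0.9577, 1


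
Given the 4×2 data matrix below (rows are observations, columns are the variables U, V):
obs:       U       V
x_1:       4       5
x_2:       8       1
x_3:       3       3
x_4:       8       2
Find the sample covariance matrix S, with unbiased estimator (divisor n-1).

Step 1 — column means:
  mean(U) = (4 + 8 + 3 + 8) / 4 = 23/4 = 5.75
  mean(V) = (5 + 1 + 3 + 2) / 4 = 11/4 = 2.75

Step 2 — sample covariance S[i,j] = (1/(n-1)) · Σ_k (x_{k,i} - mean_i) · (x_{k,j} - mean_j), with n-1 = 3.
  S[U,U] = ((-1.75)·(-1.75) + (2.25)·(2.25) + (-2.75)·(-2.75) + (2.25)·(2.25)) / 3 = 20.75/3 = 6.9167
  S[U,V] = ((-1.75)·(2.25) + (2.25)·(-1.75) + (-2.75)·(0.25) + (2.25)·(-0.75)) / 3 = -10.25/3 = -3.4167
  S[V,V] = ((2.25)·(2.25) + (-1.75)·(-1.75) + (0.25)·(0.25) + (-0.75)·(-0.75)) / 3 = 8.75/3 = 2.9167

S is symmetric (S[j,i] = S[i,j]). Assembling:

S = [[6.9167, -3.4167],
 [-3.4167, 2.9167]]


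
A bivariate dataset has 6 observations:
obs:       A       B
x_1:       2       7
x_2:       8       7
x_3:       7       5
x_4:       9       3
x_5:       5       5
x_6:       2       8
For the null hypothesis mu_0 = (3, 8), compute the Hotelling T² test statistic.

Step 1 — sample mean vector:
  mean(A) = (2 + 8 + 7 + 9 + 5 + 2) / 6 = 33/6 = 5.5
  mean(B) = (7 + 7 + 5 + 3 + 5 + 8) / 6 = 35/6 = 5.8333
  x̄ = (5.5, 5.8333),  deviation x̄ - mu_0 = (5.5, 5.8333) - (3, 8) = (2.5, -2.1667).

Step 2 — sample covariance matrix, S[i,j] = (1/(n-1)) · Σ_k (x_{k,i} - mean_i) · (x_{k,j} - mean_j), divisor n-1 = 5:
  S[A,A] = ((-3.5)·(-3.5) + (2.5)·(2.5) + (1.5)·(1.5) + (3.5)·(3.5) + (-0.5)·(-0.5) + (-3.5)·(-3.5)) / 5 = 45.5/5 = 9.1
  S[A,B] = ((-3.5)·(1.1667) + (2.5)·(1.1667) + (1.5)·(-0.8333) + (3.5)·(-2.8333) + (-0.5)·(-0.8333) + (-3.5)·(2.1667)) / 5 = -19.5/5 = -3.9
  S[B,B] = ((1.1667)·(1.1667) + (1.1667)·(1.1667) + (-0.8333)·(-0.8333) + (-2.8333)·(-2.8333) + (-0.8333)·(-0.8333) + (2.1667)·(2.1667)) / 5 = 16.8333/5 = 3.3667
  S = [[9.1, -3.9],
 [-3.9, 3.3667]].

Step 3 — invert S. det(S) = 9.1·3.3667 - (-3.9)² = 15.4267.
  S^{-1} = (1/det) · [[d, -b], [-b, a]] = [[0.2182, 0.2528],
 [0.2528, 0.5899]].

Step 4 — quadratic form (x̄ - mu_0)^T · S^{-1} · (x̄ - mu_0):
  S^{-1} · (x̄ - mu_0) = (-0.0022, -0.6461),
  (x̄ - mu_0)^T · [...] = (2.5)·(-0.0022) + (-2.1667)·(-0.6461) = 1.3944.

Step 5 — scale by n: T² = 6 · 1.3944 = 8.3665.

T² ≈ 8.3665


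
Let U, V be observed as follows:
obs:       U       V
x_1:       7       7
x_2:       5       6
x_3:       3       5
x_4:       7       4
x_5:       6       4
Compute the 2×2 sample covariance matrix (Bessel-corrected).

Step 1 — column means:
  mean(U) = (7 + 5 + 3 + 7 + 6) / 5 = 28/5 = 5.6
  mean(V) = (7 + 6 + 5 + 4 + 4) / 5 = 26/5 = 5.2

Step 2 — sample covariance S[i,j] = (1/(n-1)) · Σ_k (x_{k,i} - mean_i) · (x_{k,j} - mean_j), with n-1 = 4.
  S[U,U] = ((1.4)·(1.4) + (-0.6)·(-0.6) + (-2.6)·(-2.6) + (1.4)·(1.4) + (0.4)·(0.4)) / 4 = 11.2/4 = 2.8
  S[U,V] = ((1.4)·(1.8) + (-0.6)·(0.8) + (-2.6)·(-0.2) + (1.4)·(-1.2) + (0.4)·(-1.2)) / 4 = 0.4/4 = 0.1
  S[V,V] = ((1.8)·(1.8) + (0.8)·(0.8) + (-0.2)·(-0.2) + (-1.2)·(-1.2) + (-1.2)·(-1.2)) / 4 = 6.8/4 = 1.7

S is symmetric (S[j,i] = S[i,j]). Assembling:

S = [[2.8, 0.1],
 [0.1, 1.7]]


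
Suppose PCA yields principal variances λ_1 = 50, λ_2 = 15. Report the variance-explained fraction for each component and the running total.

Step 1 — total variance = trace(Sigma) = Σ λ_i = 50 + 15 = 65.

Step 2 — fraction explained by component i = λ_i / Σ λ:
  PC1: 50/65 = 0.7692
  PC2: 15/65 = 0.2308

Step 3 — cumulative fraction after k components = (λ_1 + ... + λ_k) / Σ λ:
  k = 1: 50/65 = 0.7692
  k = 2: (50 + 15)/65 = 65/65 = 1

Summary (fraction, with percent):

explained: PC1 0.7692 (76.92%), PC2 0.2308 (23.08%);  cumulative: 0.7692, 1


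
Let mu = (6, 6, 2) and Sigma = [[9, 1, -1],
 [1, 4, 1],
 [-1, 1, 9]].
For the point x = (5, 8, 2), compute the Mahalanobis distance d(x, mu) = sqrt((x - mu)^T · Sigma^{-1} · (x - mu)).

Step 1 — centre the observation: (x - mu) = (-1, 2, 0).

Step 2 — invert Sigma (cofactor / det for 3×3, or solve directly):
  Sigma^{-1} = [[0.1167, -0.0333, 0.0167],
 [-0.0333, 0.2667, -0.0333],
 [0.0167, -0.0333, 0.1167]].

Step 3 — form the quadratic (x - mu)^T · Sigma^{-1} · (x - mu):
  Sigma^{-1} · (x - mu) = (-0.1833, 0.5667, -0.0833).
  (x - mu)^T · [Sigma^{-1} · (x - mu)] = (-1)·(-0.1833) + (2)·(0.5667) + (0)·(-0.0833) = 1.3167.

Step 4 — take square root: d = √(1.3167) ≈ 1.1475.

d(x, mu) = √(1.3167) ≈ 1.1475


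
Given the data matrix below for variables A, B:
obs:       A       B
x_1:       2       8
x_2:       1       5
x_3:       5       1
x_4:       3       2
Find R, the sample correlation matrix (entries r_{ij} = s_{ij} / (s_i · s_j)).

Step 1 — column means:
  mean(A) = (2 + 1 + 5 + 3) / 4 = 11/4 = 2.75
  mean(B) = (8 + 5 + 1 + 2) / 4 = 16/4 = 4

Step 2 — sample variances and covariances s[i,j] = (1/(n-1)) · Σ_k (x_{k,i} - mean_i) · (x_{k,j} - mean_j), with n-1 = 3:
  s[A,A] = ((-0.75)·(-0.75) + (-1.75)·(-1.75) + (2.25)·(2.25) + (0.25)·(0.25)) / 3 = 8.75/3 = 2.9167
  s[A,B] = ((-0.75)·(4) + (-1.75)·(1) + (2.25)·(-3) + (0.25)·(-2)) / 3 = -12/3 = -4
  s[B,B] = ((4)·(4) + (1)·(1) + (-3)·(-3) + (-2)·(-2)) / 3 = 30/3 = 10
  Sample standard deviations s_i = √(s[i,i]):
  s(A) = √(2.9167) = 1.7078
  s(B) = √(10) = 3.1623

Step 3 — r_{ij} = s_{ij} / (s_i · s_j):
  r[A,A] = 1 (diagonal).
  r[A,B] = -4 / (1.7078 · 3.1623) = -4 / 5.4006 = -0.7407
  r[B,B] = 1 (diagonal).

R is symmetric with unit diagonal. Assembling:

R = [[1, -0.7407],
 [-0.7407, 1]]


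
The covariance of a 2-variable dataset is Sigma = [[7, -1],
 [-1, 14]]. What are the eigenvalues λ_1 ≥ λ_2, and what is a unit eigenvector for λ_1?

Step 1 — characteristic polynomial of 2×2 Sigma:
  det(Sigma - λI) = λ² - trace · λ + det = 0.
  trace = 7 + 14 = 21, det = 7·14 - (-1)² = 97.
Step 2 — discriminant:
  Δ = trace² - 4·det = 441 - 388 = 53.
Step 3 — eigenvalues:
  λ = (trace ± √Δ)/2 = (21 ± 7.2801)/2,
  λ_1 = 14.1401,  λ_2 = 6.8599.

Step 4 — unit eigenvector for λ_1: solve (Sigma - λ_1 I)v = 0. First row:
  (7 - 14.1401)·v_x + (-1)·v_y = 0, i.e. (-7.1401)·v_x + (-1)·v_y = 0,
  so v ∝ (b, λ_1 - a) = (-1, 7.1401); multiply by -1 so the first entry is positive: u = (1, -7.1401).
  ||u|| = √((1)² + (-7.1401)²) = √(51.9804) ≈ 7.2097,
  v_1 = u/||u|| ≈ (0.1387, -0.9903) (||v_1|| = 1).

λ_1 = 14.1401,  λ_2 = 6.8599;  v_1 ≈ (0.1387, -0.9903)


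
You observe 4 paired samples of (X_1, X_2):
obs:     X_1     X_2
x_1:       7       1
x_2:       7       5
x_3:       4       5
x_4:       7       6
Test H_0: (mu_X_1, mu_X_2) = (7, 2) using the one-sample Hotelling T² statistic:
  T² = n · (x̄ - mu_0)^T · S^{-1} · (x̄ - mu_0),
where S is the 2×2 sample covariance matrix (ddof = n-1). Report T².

Step 1 — sample mean vector:
  mean(X_1) = (7 + 7 + 4 + 7) / 4 = 25/4 = 6.25
  mean(X_2) = (1 + 5 + 5 + 6) / 4 = 17/4 = 4.25
  x̄ = (6.25, 4.25),  deviation x̄ - mu_0 = (6.25, 4.25) - (7, 2) = (-0.75, 2.25).

Step 2 — sample covariance matrix, S[i,j] = (1/(n-1)) · Σ_k (x_{k,i} - mean_i) · (x_{k,j} - mean_j), divisor n-1 = 3:
  S[X_1,X_1] = ((0.75)·(0.75) + (0.75)·(0.75) + (-2.25)·(-2.25) + (0.75)·(0.75)) / 3 = 6.75/3 = 2.25
  S[X_1,X_2] = ((0.75)·(-3.25) + (0.75)·(0.75) + (-2.25)·(0.75) + (0.75)·(1.75)) / 3 = -2.25/3 = -0.75
  S[X_2,X_2] = ((-3.25)·(-3.25) + (0.75)·(0.75) + (0.75)·(0.75) + (1.75)·(1.75)) / 3 = 14.75/3 = 4.9167
  S = [[2.25, -0.75],
 [-0.75, 4.9167]].

Step 3 — invert S. det(S) = 2.25·4.9167 - (-0.75)² = 10.5.
  S^{-1} = (1/det) · [[d, -b], [-b, a]] = [[0.4683, 0.0714],
 [0.0714, 0.2143]].

Step 4 — quadratic form (x̄ - mu_0)^T · S^{-1} · (x̄ - mu_0):
  S^{-1} · (x̄ - mu_0) = (-0.1905, 0.4286),
  (x̄ - mu_0)^T · [...] = (-0.75)·(-0.1905) + (2.25)·(0.4286) = 1.1071.

Step 5 — scale by n: T² = 4 · 1.1071 = 4.4286.

T² ≈ 4.4286


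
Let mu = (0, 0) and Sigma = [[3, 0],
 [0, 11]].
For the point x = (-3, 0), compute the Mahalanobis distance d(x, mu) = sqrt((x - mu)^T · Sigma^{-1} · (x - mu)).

Step 1 — centre the observation: (x - mu) = (-3, 0).

Step 2 — invert Sigma. det(Sigma) = 3·11 - (0)² = 33.
  Sigma^{-1} = (1/det) · [[d, -b], [-b, a]] = [[0.3333, 0],
 [0, 0.0909]].

Step 3 — form the quadratic (x - mu)^T · Sigma^{-1} · (x - mu):
  Sigma^{-1} · (x - mu) = (-1, 0).
  (x - mu)^T · [Sigma^{-1} · (x - mu)] = (-3)·(-1) + (0)·(0) = 3.

Step 4 — take square root: d = √(3) ≈ 1.7321.

d(x, mu) = √(3) ≈ 1.7321


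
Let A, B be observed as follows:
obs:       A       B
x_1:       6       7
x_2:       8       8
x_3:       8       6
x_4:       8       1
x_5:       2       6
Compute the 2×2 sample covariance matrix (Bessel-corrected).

Step 1 — column means:
  mean(A) = (6 + 8 + 8 + 8 + 2) / 5 = 32/5 = 6.4
  mean(B) = (7 + 8 + 6 + 1 + 6) / 5 = 28/5 = 5.6

Step 2 — sample covariance S[i,j] = (1/(n-1)) · Σ_k (x_{k,i} - mean_i) · (x_{k,j} - mean_j), with n-1 = 4.
  S[A,A] = ((-0.4)·(-0.4) + (1.6)·(1.6) + (1.6)·(1.6) + (1.6)·(1.6) + (-4.4)·(-4.4)) / 4 = 27.2/4 = 6.8
  S[A,B] = ((-0.4)·(1.4) + (1.6)·(2.4) + (1.6)·(0.4) + (1.6)·(-4.6) + (-4.4)·(0.4)) / 4 = -5.2/4 = -1.3
  S[B,B] = ((1.4)·(1.4) + (2.4)·(2.4) + (0.4)·(0.4) + (-4.6)·(-4.6) + (0.4)·(0.4)) / 4 = 29.2/4 = 7.3

S is symmetric (S[j,i] = S[i,j]). Assembling:

S = [[6.8, -1.3],
 [-1.3, 7.3]]


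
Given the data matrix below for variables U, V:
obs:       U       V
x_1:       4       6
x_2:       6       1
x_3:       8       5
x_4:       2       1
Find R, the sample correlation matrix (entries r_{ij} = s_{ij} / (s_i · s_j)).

Step 1 — column means:
  mean(U) = (4 + 6 + 8 + 2) / 4 = 20/4 = 5
  mean(V) = (6 + 1 + 5 + 1) / 4 = 13/4 = 3.25

Step 2 — sample variances and covariances s[i,j] = (1/(n-1)) · Σ_k (x_{k,i} - mean_i) · (x_{k,j} - mean_j), with n-1 = 3:
  s[U,U] = ((-1)·(-1) + (1)·(1) + (3)·(3) + (-3)·(-3)) / 3 = 20/3 = 6.6667
  s[U,V] = ((-1)·(2.75) + (1)·(-2.25) + (3)·(1.75) + (-3)·(-2.25)) / 3 = 7/3 = 2.3333
  s[V,V] = ((2.75)·(2.75) + (-2.25)·(-2.25) + (1.75)·(1.75) + (-2.25)·(-2.25)) / 3 = 20.75/3 = 6.9167
  Sample standard deviations s_i = √(s[i,i]):
  s(U) = √(6.6667) = 2.582
  s(V) = √(6.9167) = 2.63

Step 3 — r_{ij} = s_{ij} / (s_i · s_j):
  r[U,U] = 1 (diagonal).
  r[U,V] = 2.3333 / (2.582 · 2.63) = 2.3333 / 6.7905 = 0.3436
  r[V,V] = 1 (diagonal).

R is symmetric with unit diagonal. Assembling:

R = [[1, 0.3436],
 [0.3436, 1]]


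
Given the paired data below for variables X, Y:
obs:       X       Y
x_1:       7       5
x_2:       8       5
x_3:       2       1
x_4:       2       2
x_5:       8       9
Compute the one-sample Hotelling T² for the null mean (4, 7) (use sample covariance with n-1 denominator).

Step 1 — sample mean vector:
  mean(X) = (7 + 8 + 2 + 2 + 8) / 5 = 27/5 = 5.4
  mean(Y) = (5 + 5 + 1 + 2 + 9) / 5 = 22/5 = 4.4
  x̄ = (5.4, 4.4),  deviation x̄ - mu_0 = (5.4, 4.4) - (4, 7) = (1.4, -2.6).

Step 2 — sample covariance matrix, S[i,j] = (1/(n-1)) · Σ_k (x_{k,i} - mean_i) · (x_{k,j} - mean_j), divisor n-1 = 4:
  S[X,X] = ((1.6)·(1.6) + (2.6)·(2.6) + (-3.4)·(-3.4) + (-3.4)·(-3.4) + (2.6)·(2.6)) / 4 = 39.2/4 = 9.8
  S[X,Y] = ((1.6)·(0.6) + (2.6)·(0.6) + (-3.4)·(-3.4) + (-3.4)·(-2.4) + (2.6)·(4.6)) / 4 = 34.2/4 = 8.55
  S[Y,Y] = ((0.6)·(0.6) + (0.6)·(0.6) + (-3.4)·(-3.4) + (-2.4)·(-2.4) + (4.6)·(4.6)) / 4 = 39.2/4 = 9.8
  S = [[9.8, 8.55],
 [8.55, 9.8]].

Step 3 — invert S. det(S) = 9.8·9.8 - (8.55)² = 22.9375.
  S^{-1} = (1/det) · [[d, -b], [-b, a]] = [[0.4272, -0.3728],
 [-0.3728, 0.4272]].

Step 4 — quadratic form (x̄ - mu_0)^T · S^{-1} · (x̄ - mu_0):
  S^{-1} · (x̄ - mu_0) = (1.5673, -1.6327),
  (x̄ - mu_0)^T · [...] = (1.4)·(1.5673) + (-2.6)·(-1.6327) = 6.4392.

Step 5 — scale by n: T² = 5 · 6.4392 = 32.1962.

T² ≈ 32.1962


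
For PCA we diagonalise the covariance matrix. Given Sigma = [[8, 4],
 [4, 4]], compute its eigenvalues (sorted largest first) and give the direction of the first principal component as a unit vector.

Step 1 — characteristic polynomial of 2×2 Sigma:
  det(Sigma - λI) = λ² - trace · λ + det = 0.
  trace = 8 + 4 = 12, det = 8·4 - (4)² = 16.
Step 2 — discriminant:
  Δ = trace² - 4·det = 144 - 64 = 80.
Step 3 — eigenvalues:
  λ = (trace ± √Δ)/2 = (12 ± 8.9443)/2,
  λ_1 = 10.4721,  λ_2 = 1.5279.

Step 4 — unit eigenvector for λ_1: solve (Sigma - λ_1 I)v = 0. First row:
  (8 - 10.4721)·v_x + (4)·v_y = 0, i.e. (-2.4721)·v_x + (4)·v_y = 0,
  so v ∝ (b, λ_1 - a) = (4, 2.4721) = u.
  ||u|| = √((4)² + (2.4721)²) = √(22.1115) ≈ 4.7023,
  v_1 = u/||u|| ≈ (0.8507, 0.5257) (||v_1|| = 1).

λ_1 = 10.4721,  λ_2 = 1.5279;  v_1 ≈ (0.8507, 0.5257)


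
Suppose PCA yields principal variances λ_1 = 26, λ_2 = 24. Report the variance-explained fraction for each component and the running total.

Step 1 — total variance = trace(Sigma) = Σ λ_i = 26 + 24 = 50.

Step 2 — fraction explained by component i = λ_i / Σ λ:
  PC1: 26/50 = 0.52
  PC2: 24/50 = 0.48

Step 3 — cumulative fraction after k components = (λ_1 + ... + λ_k) / Σ λ:
  k = 1: 26/50 = 0.52
  k = 2: (26 + 24)/50 = 50/50 = 1

Summary (fraction, with percent):

explained: PC1 0.52 (52%), PC2 0.48 (48%);  cumulative: 0.52, 1


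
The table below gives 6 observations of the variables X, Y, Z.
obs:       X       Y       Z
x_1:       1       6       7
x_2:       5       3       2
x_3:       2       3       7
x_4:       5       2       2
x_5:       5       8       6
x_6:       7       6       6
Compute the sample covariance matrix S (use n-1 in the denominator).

Step 1 — column means:
  mean(X) = (1 + 5 + 2 + 5 + 5 + 7) / 6 = 25/6 = 4.1667
  mean(Y) = (6 + 3 + 3 + 2 + 8 + 6) / 6 = 28/6 = 4.6667
  mean(Z) = (7 + 2 + 7 + 2 + 6 + 6) / 6 = 30/6 = 5

Step 2 — sample covariance S[i,j] = (1/(n-1)) · Σ_k (x_{k,i} - mean_i) · (x_{k,j} - mean_j), with n-1 = 5.
  S[X,X] = ((-3.1667)·(-3.1667) + (0.8333)·(0.8333) + (-2.1667)·(-2.1667) + (0.8333)·(0.8333) + (0.8333)·(0.8333) + (2.8333)·(2.8333)) / 5 = 24.8333/5 = 4.9667
  S[X,Y] = ((-3.1667)·(1.3333) + (0.8333)·(-1.6667) + (-2.1667)·(-1.6667) + (0.8333)·(-2.6667) + (0.8333)·(3.3333) + (2.8333)·(1.3333)) / 5 = 2.3333/5 = 0.4667
  S[X,Z] = ((-3.1667)·(2) + (0.8333)·(-3) + (-2.1667)·(2) + (0.8333)·(-3) + (0.8333)·(1) + (2.8333)·(1)) / 5 = -12/5 = -2.4
  S[Y,Y] = ((1.3333)·(1.3333) + (-1.6667)·(-1.6667) + (-1.6667)·(-1.6667) + (-2.6667)·(-2.6667) + (3.3333)·(3.3333) + (1.3333)·(1.3333)) / 5 = 27.3333/5 = 5.4667
  S[Y,Z] = ((1.3333)·(2) + (-1.6667)·(-3) + (-1.6667)·(2) + (-2.6667)·(-3) + (3.3333)·(1) + (1.3333)·(1)) / 5 = 17/5 = 3.4
  S[Z,Z] = ((2)·(2) + (-3)·(-3) + (2)·(2) + (-3)·(-3) + (1)·(1) + (1)·(1)) / 5 = 28/5 = 5.6

S is symmetric (S[j,i] = S[i,j]). Assembling:

S = [[4.9667, 0.4667, -2.4],
 [0.4667, 5.4667, 3.4],
 [-2.4, 3.4, 5.6]]


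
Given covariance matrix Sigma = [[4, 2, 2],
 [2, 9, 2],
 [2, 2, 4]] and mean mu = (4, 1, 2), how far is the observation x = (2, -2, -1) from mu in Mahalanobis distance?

Step 1 — centre the observation: (x - mu) = (-2, -3, -3).

Step 2 — invert Sigma (cofactor / det for 3×3, or solve directly):
  Sigma^{-1} = [[0.3478, -0.0435, -0.1522],
 [-0.0435, 0.1304, -0.0435],
 [-0.1522, -0.0435, 0.3478]].

Step 3 — form the quadratic (x - mu)^T · Sigma^{-1} · (x - mu):
  Sigma^{-1} · (x - mu) = (-0.1087, -0.1739, -0.6087).
  (x - mu)^T · [Sigma^{-1} · (x - mu)] = (-2)·(-0.1087) + (-3)·(-0.1739) + (-3)·(-0.6087) = 2.5652.

Step 4 — take square root: d = √(2.5652) ≈ 1.6016.

d(x, mu) = √(2.5652) ≈ 1.6016


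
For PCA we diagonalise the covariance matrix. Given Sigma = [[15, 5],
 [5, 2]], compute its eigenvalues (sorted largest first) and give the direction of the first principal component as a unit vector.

Step 1 — characteristic polynomial of 2×2 Sigma:
  det(Sigma - λI) = λ² - trace · λ + det = 0.
  trace = 15 + 2 = 17, det = 15·2 - (5)² = 5.
Step 2 — discriminant:
  Δ = trace² - 4·det = 289 - 20 = 269.
Step 3 — eigenvalues:
  λ = (trace ± √Δ)/2 = (17 ± 16.4012)/2,
  λ_1 = 16.7006,  λ_2 = 0.2994.

Step 4 — unit eigenvector for λ_1: solve (Sigma - λ_1 I)v = 0. First row:
  (15 - 16.7006)·v_x + (5)·v_y = 0, i.e. (-1.7006)·v_x + (5)·v_y = 0,
  so v ∝ (b, λ_1 - a) = (5, 1.7006) = u.
  ||u|| = √((5)² + (1.7006)²) = √(27.8921) ≈ 5.2813,
  v_1 = u/||u|| ≈ (0.9467, 0.322) (||v_1|| = 1).

λ_1 = 16.7006,  λ_2 = 0.2994;  v_1 ≈ (0.9467, 0.322)


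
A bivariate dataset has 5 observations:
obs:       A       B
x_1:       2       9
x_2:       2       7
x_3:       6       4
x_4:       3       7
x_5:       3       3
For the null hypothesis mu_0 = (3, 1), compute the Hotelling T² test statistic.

Step 1 — sample mean vector:
  mean(A) = (2 + 2 + 6 + 3 + 3) / 5 = 16/5 = 3.2
  mean(B) = (9 + 7 + 4 + 7 + 3) / 5 = 30/5 = 6
  x̄ = (3.2, 6),  deviation x̄ - mu_0 = (3.2, 6) - (3, 1) = (0.2, 5).

Step 2 — sample covariance matrix, S[i,j] = (1/(n-1)) · Σ_k (x_{k,i} - mean_i) · (x_{k,j} - mean_j), divisor n-1 = 4:
  S[A,A] = ((-1.2)·(-1.2) + (-1.2)·(-1.2) + (2.8)·(2.8) + (-0.2)·(-0.2) + (-0.2)·(-0.2)) / 4 = 10.8/4 = 2.7
  S[A,B] = ((-1.2)·(3) + (-1.2)·(1) + (2.8)·(-2) + (-0.2)·(1) + (-0.2)·(-3)) / 4 = -10/4 = -2.5
  S[B,B] = ((3)·(3) + (1)·(1) + (-2)·(-2) + (1)·(1) + (-3)·(-3)) / 4 = 24/4 = 6
  S = [[2.7, -2.5],
 [-2.5, 6]].

Step 3 — invert S. det(S) = 2.7·6 - (-2.5)² = 9.95.
  S^{-1} = (1/det) · [[d, -b], [-b, a]] = [[0.603, 0.2513],
 [0.2513, 0.2714]].

Step 4 — quadratic form (x̄ - mu_0)^T · S^{-1} · (x̄ - mu_0):
  S^{-1} · (x̄ - mu_0) = (1.3769, 1.407),
  (x̄ - mu_0)^T · [...] = (0.2)·(1.3769) + (5)·(1.407) = 7.3106.

Step 5 — scale by n: T² = 5 · 7.3106 = 36.5528.

T² ≈ 36.5528


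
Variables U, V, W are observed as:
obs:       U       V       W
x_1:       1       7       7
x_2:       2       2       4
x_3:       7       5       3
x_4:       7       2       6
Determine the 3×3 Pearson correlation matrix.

Step 1 — column means:
  mean(U) = (1 + 2 + 7 + 7) / 4 = 17/4 = 4.25
  mean(V) = (7 + 2 + 5 + 2) / 4 = 16/4 = 4
  mean(W) = (7 + 4 + 3 + 6) / 4 = 20/4 = 5

Step 2 — sample variances and covariances s[i,j] = (1/(n-1)) · Σ_k (x_{k,i} - mean_i) · (x_{k,j} - mean_j), with n-1 = 3:
  s[U,U] = ((-3.25)·(-3.25) + (-2.25)·(-2.25) + (2.75)·(2.75) + (2.75)·(2.75)) / 3 = 30.75/3 = 10.25
  s[U,V] = ((-3.25)·(3) + (-2.25)·(-2) + (2.75)·(1) + (2.75)·(-2)) / 3 = -8/3 = -2.6667
  s[U,W] = ((-3.25)·(2) + (-2.25)·(-1) + (2.75)·(-2) + (2.75)·(1)) / 3 = -7/3 = -2.3333
  s[V,V] = ((3)·(3) + (-2)·(-2) + (1)·(1) + (-2)·(-2)) / 3 = 18/3 = 6
  s[V,W] = ((3)·(2) + (-2)·(-1) + (1)·(-2) + (-2)·(1)) / 3 = 4/3 = 1.3333
  s[W,W] = ((2)·(2) + (-1)·(-1) + (-2)·(-2) + (1)·(1)) / 3 = 10/3 = 3.3333
  Sample standard deviations s_i = √(s[i,i]):
  s(U) = √(10.25) = 3.2016
  s(V) = √(6) = 2.4495
  s(W) = √(3.3333) = 1.8257

Step 3 — r_{ij} = s_{ij} / (s_i · s_j):
  r[U,U] = 1 (diagonal).
  r[U,V] = -2.6667 / (3.2016 · 2.4495) = -2.6667 / 7.8422 = -0.34
  r[U,W] = -2.3333 / (3.2016 · 1.8257) = -2.3333 / 5.8452 = -0.3992
  r[V,V] = 1 (diagonal).
  r[V,W] = 1.3333 / (2.4495 · 1.8257) = 1.3333 / 4.4721 = 0.2981
  r[W,W] = 1 (diagonal).

R is symmetric with unit diagonal. Assembling:

R = [[1, -0.34, -0.3992],
 [-0.34, 1, 0.2981],
 [-0.3992, 0.2981, 1]]


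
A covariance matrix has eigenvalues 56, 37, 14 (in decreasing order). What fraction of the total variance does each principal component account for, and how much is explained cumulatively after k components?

Step 1 — total variance = trace(Sigma) = Σ λ_i = 56 + 37 + 14 = 107.

Step 2 — fraction explained by component i = λ_i / Σ λ:
  PC1: 56/107 = 0.5234
  PC2: 37/107 = 0.3458
  PC3: 14/107 = 0.1308

Step 3 — cumulative fraction after k components = (λ_1 + ... + λ_k) / Σ λ:
  k = 1: 56/107 = 0.5234
  k = 2: (56 + 37)/107 = 93/107 = 0.8692
  k = 3: (56 + 37 + 14)/107 = 107/107 = 1

Summary (fraction, with percent):

explained: PC1 0.5234 (52.34%), PC2 0.3458 (34.58%), PC3 0.1308 (13.08%);  cumulative: 0.5234, 0.8692, 1


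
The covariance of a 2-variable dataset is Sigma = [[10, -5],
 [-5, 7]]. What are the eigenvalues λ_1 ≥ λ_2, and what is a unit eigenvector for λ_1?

Step 1 — characteristic polynomial of 2×2 Sigma:
  det(Sigma - λI) = λ² - trace · λ + det = 0.
  trace = 10 + 7 = 17, det = 10·7 - (-5)² = 45.
Step 2 — discriminant:
  Δ = trace² - 4·det = 289 - 180 = 109.
Step 3 — eigenvalues:
  λ = (trace ± √Δ)/2 = (17 ± 10.4403)/2,
  λ_1 = 13.7202,  λ_2 = 3.2798.

Step 4 — unit eigenvector for λ_1: solve (Sigma - λ_1 I)v = 0. First row:
  (10 - 13.7202)·v_x + (-5)·v_y = 0, i.e. (-3.7202)·v_x + (-5)·v_y = 0,
  so v ∝ (b, λ_1 - a) = (-5, 3.7202); multiply by -1 so the first entry is positive: u = (5, -3.7202).
  ||u|| = √((5)² + (-3.7202)²) = √(38.8395) ≈ 6.2321,
  v_1 = u/||u|| ≈ (0.8023, -0.5969) (||v_1|| = 1).

λ_1 = 13.7202,  λ_2 = 3.2798;  v_1 ≈ (0.8023, -0.5969)


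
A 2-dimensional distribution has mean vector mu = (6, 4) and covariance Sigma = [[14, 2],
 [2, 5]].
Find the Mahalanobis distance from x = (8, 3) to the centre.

Step 1 — centre the observation: (x - mu) = (2, -1).

Step 2 — invert Sigma. det(Sigma) = 14·5 - (2)² = 66.
  Sigma^{-1} = (1/det) · [[d, -b], [-b, a]] = [[0.0758, -0.0303],
 [-0.0303, 0.2121]].

Step 3 — form the quadratic (x - mu)^T · Sigma^{-1} · (x - mu):
  Sigma^{-1} · (x - mu) = (0.1818, -0.2727).
  (x - mu)^T · [Sigma^{-1} · (x - mu)] = (2)·(0.1818) + (-1)·(-0.2727) = 0.6364.

Step 4 — take square root: d = √(0.6364) ≈ 0.7977.

d(x, mu) = √(0.6364) ≈ 0.7977


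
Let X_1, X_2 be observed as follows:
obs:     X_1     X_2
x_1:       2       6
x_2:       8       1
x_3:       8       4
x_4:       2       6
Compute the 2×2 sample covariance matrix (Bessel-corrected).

Step 1 — column means:
  mean(X_1) = (2 + 8 + 8 + 2) / 4 = 20/4 = 5
  mean(X_2) = (6 + 1 + 4 + 6) / 4 = 17/4 = 4.25

Step 2 — sample covariance S[i,j] = (1/(n-1)) · Σ_k (x_{k,i} - mean_i) · (x_{k,j} - mean_j), with n-1 = 3.
  S[X_1,X_1] = ((-3)·(-3) + (3)·(3) + (3)·(3) + (-3)·(-3)) / 3 = 36/3 = 12
  S[X_1,X_2] = ((-3)·(1.75) + (3)·(-3.25) + (3)·(-0.25) + (-3)·(1.75)) / 3 = -21/3 = -7
  S[X_2,X_2] = ((1.75)·(1.75) + (-3.25)·(-3.25) + (-0.25)·(-0.25) + (1.75)·(1.75)) / 3 = 16.75/3 = 5.5833

S is symmetric (S[j,i] = S[i,j]). Assembling:

S = [[12, -7],
 [-7, 5.5833]]


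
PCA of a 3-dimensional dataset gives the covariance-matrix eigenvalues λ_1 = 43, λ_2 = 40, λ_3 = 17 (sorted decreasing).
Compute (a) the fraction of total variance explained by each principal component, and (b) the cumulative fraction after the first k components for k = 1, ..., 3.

Step 1 — total variance = trace(Sigma) = Σ λ_i = 43 + 40 + 17 = 100.

Step 2 — fraction explained by component i = λ_i / Σ λ:
  PC1: 43/100 = 0.43
  PC2: 40/100 = 0.4
  PC3: 17/100 = 0.17

Step 3 — cumulative fraction after k components = (λ_1 + ... + λ_k) / Σ λ:
  k = 1: 43/100 = 0.43
  k = 2: (43 + 40)/100 = 83/100 = 0.83
  k = 3: (43 + 40 + 17)/100 = 100/100 = 1

Summary (fraction, with percent):

explained: PC1 0.43 (43%), PC2 0.4 (40%), PC3 0.17 (17%);  cumulative: 0.43, 0.83, 1


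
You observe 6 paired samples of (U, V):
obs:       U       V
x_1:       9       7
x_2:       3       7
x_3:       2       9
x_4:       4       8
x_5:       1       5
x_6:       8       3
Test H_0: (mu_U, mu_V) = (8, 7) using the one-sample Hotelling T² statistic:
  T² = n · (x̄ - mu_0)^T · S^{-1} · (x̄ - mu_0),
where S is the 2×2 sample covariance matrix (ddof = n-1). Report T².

Step 1 — sample mean vector:
  mean(U) = (9 + 3 + 2 + 4 + 1 + 8) / 6 = 27/6 = 4.5
  mean(V) = (7 + 7 + 9 + 8 + 5 + 3) / 6 = 39/6 = 6.5
  x̄ = (4.5, 6.5),  deviation x̄ - mu_0 = (4.5, 6.5) - (8, 7) = (-3.5, -0.5).

Step 2 — sample covariance matrix, S[i,j] = (1/(n-1)) · Σ_k (x_{k,i} - mean_i) · (x_{k,j} - mean_j), divisor n-1 = 5:
  S[U,U] = ((4.5)·(4.5) + (-1.5)·(-1.5) + (-2.5)·(-2.5) + (-0.5)·(-0.5) + (-3.5)·(-3.5) + (3.5)·(3.5)) / 5 = 53.5/5 = 10.7
  S[U,V] = ((4.5)·(0.5) + (-1.5)·(0.5) + (-2.5)·(2.5) + (-0.5)·(1.5) + (-3.5)·(-1.5) + (3.5)·(-3.5)) / 5 = -12.5/5 = -2.5
  S[V,V] = ((0.5)·(0.5) + (0.5)·(0.5) + (2.5)·(2.5) + (1.5)·(1.5) + (-1.5)·(-1.5) + (-3.5)·(-3.5)) / 5 = 23.5/5 = 4.7
  S = [[10.7, -2.5],
 [-2.5, 4.7]].

Step 3 — invert S. det(S) = 10.7·4.7 - (-2.5)² = 44.04.
  S^{-1} = (1/det) · [[d, -b], [-b, a]] = [[0.1067, 0.0568],
 [0.0568, 0.243]].

Step 4 — quadratic form (x̄ - mu_0)^T · S^{-1} · (x̄ - mu_0):
  S^{-1} · (x̄ - mu_0) = (-0.4019, -0.3202),
  (x̄ - mu_0)^T · [...] = (-3.5)·(-0.4019) + (-0.5)·(-0.3202) = 1.5668.

Step 5 — scale by n: T² = 6 · 1.5668 = 9.4005.

T² ≈ 9.4005


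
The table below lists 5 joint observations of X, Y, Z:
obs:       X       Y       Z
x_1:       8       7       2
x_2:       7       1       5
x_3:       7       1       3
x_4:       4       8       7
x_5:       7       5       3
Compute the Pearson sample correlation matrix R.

Step 1 — column means:
  mean(X) = (8 + 7 + 7 + 4 + 7) / 5 = 33/5 = 6.6
  mean(Y) = (7 + 1 + 1 + 8 + 5) / 5 = 22/5 = 4.4
  mean(Z) = (2 + 5 + 3 + 7 + 3) / 5 = 20/5 = 4

Step 2 — sample variances and covariances s[i,j] = (1/(n-1)) · Σ_k (x_{k,i} - mean_i) · (x_{k,j} - mean_j), with n-1 = 4:
  s[X,X] = ((1.4)·(1.4) + (0.4)·(0.4) + (0.4)·(0.4) + (-2.6)·(-2.6) + (0.4)·(0.4)) / 4 = 9.2/4 = 2.3
  s[X,Y] = ((1.4)·(2.6) + (0.4)·(-3.4) + (0.4)·(-3.4) + (-2.6)·(3.6) + (0.4)·(0.6)) / 4 = -8.2/4 = -2.05
  s[X,Z] = ((1.4)·(-2) + (0.4)·(1) + (0.4)·(-1) + (-2.6)·(3) + (0.4)·(-1)) / 4 = -11/4 = -2.75
  s[Y,Y] = ((2.6)·(2.6) + (-3.4)·(-3.4) + (-3.4)·(-3.4) + (3.6)·(3.6) + (0.6)·(0.6)) / 4 = 43.2/4 = 10.8
  s[Y,Z] = ((2.6)·(-2) + (-3.4)·(1) + (-3.4)·(-1) + (3.6)·(3) + (0.6)·(-1)) / 4 = 5/4 = 1.25
  s[Z,Z] = ((-2)·(-2) + (1)·(1) + (-1)·(-1) + (3)·(3) + (-1)·(-1)) / 4 = 16/4 = 4
  Sample standard deviations s_i = √(s[i,i]):
  s(X) = √(2.3) = 1.5166
  s(Y) = √(10.8) = 3.2863
  s(Z) = √(4) = 2

Step 3 — r_{ij} = s_{ij} / (s_i · s_j):
  r[X,X] = 1 (diagonal).
  r[X,Y] = -2.05 / (1.5166 · 3.2863) = -2.05 / 4.984 = -0.4113
  r[X,Z] = -2.75 / (1.5166 · 2) = -2.75 / 3.0332 = -0.9066
  r[Y,Y] = 1 (diagonal).
  r[Y,Z] = 1.25 / (3.2863 · 2) = 1.25 / 6.5727 = 0.1902
  r[Z,Z] = 1 (diagonal).

R is symmetric with unit diagonal. Assembling:

R = [[1, -0.4113, -0.9066],
 [-0.4113, 1, 0.1902],
 [-0.9066, 0.1902, 1]]


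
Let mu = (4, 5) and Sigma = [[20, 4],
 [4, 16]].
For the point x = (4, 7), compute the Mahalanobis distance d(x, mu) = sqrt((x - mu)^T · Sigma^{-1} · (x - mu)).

Step 1 — centre the observation: (x - mu) = (0, 2).

Step 2 — invert Sigma. det(Sigma) = 20·16 - (4)² = 304.
  Sigma^{-1} = (1/det) · [[d, -b], [-b, a]] = [[0.0526, -0.0132],
 [-0.0132, 0.0658]].

Step 3 — form the quadratic (x - mu)^T · Sigma^{-1} · (x - mu):
  Sigma^{-1} · (x - mu) = (-0.0263, 0.1316).
  (x - mu)^T · [Sigma^{-1} · (x - mu)] = (0)·(-0.0263) + (2)·(0.1316) = 0.2632.

Step 4 — take square root: d = √(0.2632) ≈ 0.513.

d(x, mu) = √(0.2632) ≈ 0.513


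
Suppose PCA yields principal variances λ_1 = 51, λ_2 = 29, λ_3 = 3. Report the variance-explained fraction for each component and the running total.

Step 1 — total variance = trace(Sigma) = Σ λ_i = 51 + 29 + 3 = 83.

Step 2 — fraction explained by component i = λ_i / Σ λ:
  PC1: 51/83 = 0.6145
  PC2: 29/83 = 0.3494
  PC3: 3/83 = 0.0361

Step 3 — cumulative fraction after k components = (λ_1 + ... + λ_k) / Σ λ:
  k = 1: 51/83 = 0.6145
  k = 2: (51 + 29)/83 = 80/83 = 0.9639
  k = 3: (51 + 29 + 3)/83 = 83/83 = 1

Summary (fraction, with percent):

explained: PC1 0.6145 (61.45%), PC2 0.3494 (34.94%), PC3 0.0361 (3.61%);  cumulative: 0.6145, 0.9639, 1


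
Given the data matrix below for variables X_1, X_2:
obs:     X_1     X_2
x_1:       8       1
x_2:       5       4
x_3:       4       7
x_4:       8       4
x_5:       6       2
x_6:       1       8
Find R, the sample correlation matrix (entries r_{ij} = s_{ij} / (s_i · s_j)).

Step 1 — column means:
  mean(X_1) = (8 + 5 + 4 + 8 + 6 + 1) / 6 = 32/6 = 5.3333
  mean(X_2) = (1 + 4 + 7 + 4 + 2 + 8) / 6 = 26/6 = 4.3333

Step 2 — sample variances and covariances s[i,j] = (1/(n-1)) · Σ_k (x_{k,i} - mean_i) · (x_{k,j} - mean_j), with n-1 = 5:
  s[X_1,X_1] = ((2.6667)·(2.6667) + (-0.3333)·(-0.3333) + (-1.3333)·(-1.3333) + (2.6667)·(2.6667) + (0.6667)·(0.6667) + (-4.3333)·(-4.3333)) / 5 = 35.3333/5 = 7.0667
  s[X_1,X_2] = ((2.6667)·(-3.3333) + (-0.3333)·(-0.3333) + (-1.3333)·(2.6667) + (2.6667)·(-0.3333) + (0.6667)·(-2.3333) + (-4.3333)·(3.6667)) / 5 = -30.6667/5 = -6.1333
  s[X_2,X_2] = ((-3.3333)·(-3.3333) + (-0.3333)·(-0.3333) + (2.6667)·(2.6667) + (-0.3333)·(-0.3333) + (-2.3333)·(-2.3333) + (3.6667)·(3.6667)) / 5 = 37.3333/5 = 7.4667
  Sample standard deviations s_i = √(s[i,i]):
  s(X_1) = √(7.0667) = 2.6583
  s(X_2) = √(7.4667) = 2.7325

Step 3 — r_{ij} = s_{ij} / (s_i · s_j):
  r[X_1,X_1] = 1 (diagonal).
  r[X_1,X_2] = -6.1333 / (2.6583 · 2.7325) = -6.1333 / 7.2639 = -0.8444
  r[X_2,X_2] = 1 (diagonal).

R is symmetric with unit diagonal. Assembling:

R = [[1, -0.8444],
 [-0.8444, 1]]


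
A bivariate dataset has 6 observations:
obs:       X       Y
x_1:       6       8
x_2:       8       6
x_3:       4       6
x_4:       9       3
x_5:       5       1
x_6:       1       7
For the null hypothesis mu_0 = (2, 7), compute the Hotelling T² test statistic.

Step 1 — sample mean vector:
  mean(X) = (6 + 8 + 4 + 9 + 5 + 1) / 6 = 33/6 = 5.5
  mean(Y) = (8 + 6 + 6 + 3 + 1 + 7) / 6 = 31/6 = 5.1667
  x̄ = (5.5, 5.1667),  deviation x̄ - mu_0 = (5.5, 5.1667) - (2, 7) = (3.5, -1.8333).

Step 2 — sample covariance matrix, S[i,j] = (1/(n-1)) · Σ_k (x_{k,i} - mean_i) · (x_{k,j} - mean_j), divisor n-1 = 5:
  S[X,X] = ((0.5)·(0.5) + (2.5)·(2.5) + (-1.5)·(-1.5) + (3.5)·(3.5) + (-0.5)·(-0.5) + (-4.5)·(-4.5)) / 5 = 41.5/5 = 8.3
  S[X,Y] = ((0.5)·(2.8333) + (2.5)·(0.8333) + (-1.5)·(0.8333) + (3.5)·(-2.1667) + (-0.5)·(-4.1667) + (-4.5)·(1.8333)) / 5 = -11.5/5 = -2.3
  S[Y,Y] = ((2.8333)·(2.8333) + (0.8333)·(0.8333) + (0.8333)·(0.8333) + (-2.1667)·(-2.1667) + (-4.1667)·(-4.1667) + (1.8333)·(1.8333)) / 5 = 34.8333/5 = 6.9667
  S = [[8.3, -2.3],
 [-2.3, 6.9667]].

Step 3 — invert S. det(S) = 8.3·6.9667 - (-2.3)² = 52.5333.
  S^{-1} = (1/det) · [[d, -b], [-b, a]] = [[0.1326, 0.0438],
 [0.0438, 0.158]].

Step 4 — quadratic form (x̄ - mu_0)^T · S^{-1} · (x̄ - mu_0):
  S^{-1} · (x̄ - mu_0) = (0.3839, -0.1364),
  (x̄ - mu_0)^T · [...] = (3.5)·(0.3839) + (-1.8333)·(-0.1364) = 1.5937.

Step 5 — scale by n: T² = 6 · 1.5937 = 9.5622.

T² ≈ 9.5622


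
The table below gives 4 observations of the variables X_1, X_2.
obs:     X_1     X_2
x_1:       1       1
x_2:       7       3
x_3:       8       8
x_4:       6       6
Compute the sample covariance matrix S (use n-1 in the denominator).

Step 1 — column means:
  mean(X_1) = (1 + 7 + 8 + 6) / 4 = 22/4 = 5.5
  mean(X_2) = (1 + 3 + 8 + 6) / 4 = 18/4 = 4.5

Step 2 — sample covariance S[i,j] = (1/(n-1)) · Σ_k (x_{k,i} - mean_i) · (x_{k,j} - mean_j), with n-1 = 3.
  S[X_1,X_1] = ((-4.5)·(-4.5) + (1.5)·(1.5) + (2.5)·(2.5) + (0.5)·(0.5)) / 3 = 29/3 = 9.6667
  S[X_1,X_2] = ((-4.5)·(-3.5) + (1.5)·(-1.5) + (2.5)·(3.5) + (0.5)·(1.5)) / 3 = 23/3 = 7.6667
  S[X_2,X_2] = ((-3.5)·(-3.5) + (-1.5)·(-1.5) + (3.5)·(3.5) + (1.5)·(1.5)) / 3 = 29/3 = 9.6667

S is symmetric (S[j,i] = S[i,j]). Assembling:

S = [[9.6667, 7.6667],
 [7.6667, 9.6667]]


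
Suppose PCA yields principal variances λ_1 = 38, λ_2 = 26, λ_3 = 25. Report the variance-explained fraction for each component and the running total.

Step 1 — total variance = trace(Sigma) = Σ λ_i = 38 + 26 + 25 = 89.

Step 2 — fraction explained by component i = λ_i / Σ λ:
  PC1: 38/89 = 0.427
  PC2: 26/89 = 0.2921
  PC3: 25/89 = 0.2809

Step 3 — cumulative fraction after k components = (λ_1 + ... + λ_k) / Σ λ:
  k = 1: 38/89 = 0.427
  k = 2: (38 + 26)/89 = 64/89 = 0.7191
  k = 3: (38 + 26 + 25)/89 = 89/89 = 1

Summary (fraction, with percent):

explained: PC1 0.427 (42.7%), PC2 0.2921 (29.21%), PC3 0.2809 (28.09%);  cumulative: 0.427, 0.7191, 1


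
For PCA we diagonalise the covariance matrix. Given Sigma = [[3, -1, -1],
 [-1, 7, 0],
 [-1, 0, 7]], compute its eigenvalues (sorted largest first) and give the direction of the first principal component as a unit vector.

Step 1 — characteristic polynomial p(λ) = det(λI - Sigma) = λ³ - tr·λ² + c_1·λ - det, where tr = trace, c_1 = sum of the principal 2×2 minors, det = det(Sigma):
  tr = 3 + 7 + 7 = 17,
  c_1 = (3·7 - (-1)²) + (3·7 - (-1)²) + (7·7 - (0)²) = 20 + 20 + 49 = 89,
  det = 3·(7·7 - (0)²) - (-1)·((-1)·7 - (0)·(-1)) + (-1)·((-1)·(0) - 7·(-1)) = 3·(49) - (-1)·(-7) + (-1)·(7) = 133.
  So p(λ) = λ³ - 17λ² + 89λ - 133.
Step 2 — look for an integer root (rational root theorem: any rational root is an integer divisor of 133). Testing λ = 7:
  p(7) = 343 - 833 + 623 - 133 = 0  ✓
  Dividing out (λ - 7): p(λ) = (λ - 7)(λ² - 10λ + 19).
Step 3 — remaining eigenvalues from the quadratic λ² - 10λ + 19 = 0:
  Δ = 10² - 4·19 = 100 - 76 = 24,  λ = (10 ± √24)/2 = (10 ± 4.899)/2 ≈ 7.4495 or 2.5505.
  Sorted: λ_1 = 7.4495,  λ_2 = 7,  λ_3 = 2.5505  (check: sum = 17 = tr ✓).

Step 4 — unit eigenvector for λ_1 ≈ 7.4495: v spans the null space of (Sigma - λ_1 I), whose rows are
  r_1 = (-4.4495, -1, -1),  r_2 = (-1, -0.4495, 0),  r_3 = (-1, 0, -0.4495).
  v is orthogonal to every row, so take v ∝ r_1 × r_2 = ((-1)·(0) - (-1)·(-0.4495), (-1)·(-1) - (-4.4495)·(0), (-4.4495)·(-0.4495) - (-1)·(-1)) ≈ (-0.4495, 1, 1).
  Rescale (multiply by -1 so the first nonzero entry is positive): u = (0.4495, -1, -1).
  ||u|| = √((0.4495)² + (-1)² + (-1)²) = √(2.202) ≈ 1.4839,  v_1 = u/||u|| ≈ (0.3029, -0.6739, -0.6739) (||v_1|| = 1).

λ_1 = 7.4495,  λ_2 = 7,  λ_3 = 2.5505;  v_1 ≈ (0.3029, -0.6739, -0.6739)


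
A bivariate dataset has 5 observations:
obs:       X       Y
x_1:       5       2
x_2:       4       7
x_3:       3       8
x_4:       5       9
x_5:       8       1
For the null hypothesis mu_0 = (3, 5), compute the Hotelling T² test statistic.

Step 1 — sample mean vector:
  mean(X) = (5 + 4 + 3 + 5 + 8) / 5 = 25/5 = 5
  mean(Y) = (2 + 7 + 8 + 9 + 1) / 5 = 27/5 = 5.4
  x̄ = (5, 5.4),  deviation x̄ - mu_0 = (5, 5.4) - (3, 5) = (2, 0.4).

Step 2 — sample covariance matrix, S[i,j] = (1/(n-1)) · Σ_k (x_{k,i} - mean_i) · (x_{k,j} - mean_j), divisor n-1 = 4:
  S[X,X] = ((0)·(0) + (-1)·(-1) + (-2)·(-2) + (0)·(0) + (3)·(3)) / 4 = 14/4 = 3.5
  S[X,Y] = ((0)·(-3.4) + (-1)·(1.6) + (-2)·(2.6) + (0)·(3.6) + (3)·(-4.4)) / 4 = -20/4 = -5
  S[Y,Y] = ((-3.4)·(-3.4) + (1.6)·(1.6) + (2.6)·(2.6) + (3.6)·(3.6) + (-4.4)·(-4.4)) / 4 = 53.2/4 = 13.3
  S = [[3.5, -5],
 [-5, 13.3]].

Step 3 — invert S. det(S) = 3.5·13.3 - (-5)² = 21.55.
  S^{-1} = (1/det) · [[d, -b], [-b, a]] = [[0.6172, 0.232],
 [0.232, 0.1624]].

Step 4 — quadratic form (x̄ - mu_0)^T · S^{-1} · (x̄ - mu_0):
  S^{-1} · (x̄ - mu_0) = (1.3271, 0.529),
  (x̄ - mu_0)^T · [...] = (2)·(1.3271) + (0.4)·(0.529) = 2.8659.

Step 5 — scale by n: T² = 5 · 2.8659 = 14.3295.

T² ≈ 14.3295


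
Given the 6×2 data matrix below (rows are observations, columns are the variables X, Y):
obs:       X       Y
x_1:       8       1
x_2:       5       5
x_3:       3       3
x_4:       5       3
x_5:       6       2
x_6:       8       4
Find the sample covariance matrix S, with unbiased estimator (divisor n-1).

Step 1 — column means:
  mean(X) = (8 + 5 + 3 + 5 + 6 + 8) / 6 = 35/6 = 5.8333
  mean(Y) = (1 + 5 + 3 + 3 + 2 + 4) / 6 = 18/6 = 3

Step 2 — sample covariance S[i,j] = (1/(n-1)) · Σ_k (x_{k,i} - mean_i) · (x_{k,j} - mean_j), with n-1 = 5.
  S[X,X] = ((2.1667)·(2.1667) + (-0.8333)·(-0.8333) + (-2.8333)·(-2.8333) + (-0.8333)·(-0.8333) + (0.1667)·(0.1667) + (2.1667)·(2.1667)) / 5 = 18.8333/5 = 3.7667
  S[X,Y] = ((2.1667)·(-2) + (-0.8333)·(2) + (-2.8333)·(0) + (-0.8333)·(0) + (0.1667)·(-1) + (2.1667)·(1)) / 5 = -4/5 = -0.8
  S[Y,Y] = ((-2)·(-2) + (2)·(2) + (0)·(0) + (0)·(0) + (-1)·(-1) + (1)·(1)) / 5 = 10/5 = 2

S is symmetric (S[j,i] = S[i,j]). Assembling:

S = [[3.7667, -0.8],
 [-0.8, 2]]


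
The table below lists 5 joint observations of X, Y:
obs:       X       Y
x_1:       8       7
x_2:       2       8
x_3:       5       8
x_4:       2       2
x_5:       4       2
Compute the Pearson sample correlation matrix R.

Step 1 — column means:
  mean(X) = (8 + 2 + 5 + 2 + 4) / 5 = 21/5 = 4.2
  mean(Y) = (7 + 8 + 8 + 2 + 2) / 5 = 27/5 = 5.4

Step 2 — sample variances and covariances s[i,j] = (1/(n-1)) · Σ_k (x_{k,i} - mean_i) · (x_{k,j} - mean_j), with n-1 = 4:
  s[X,X] = ((3.8)·(3.8) + (-2.2)·(-2.2) + (0.8)·(0.8) + (-2.2)·(-2.2) + (-0.2)·(-0.2)) / 4 = 24.8/4 = 6.2
  s[X,Y] = ((3.8)·(1.6) + (-2.2)·(2.6) + (0.8)·(2.6) + (-2.2)·(-3.4) + (-0.2)·(-3.4)) / 4 = 10.6/4 = 2.65
  s[Y,Y] = ((1.6)·(1.6) + (2.6)·(2.6) + (2.6)·(2.6) + (-3.4)·(-3.4) + (-3.4)·(-3.4)) / 4 = 39.2/4 = 9.8
  Sample standard deviations s_i = √(s[i,i]):
  s(X) = √(6.2) = 2.49
  s(Y) = √(9.8) = 3.1305

Step 3 — r_{ij} = s_{ij} / (s_i · s_j):
  r[X,X] = 1 (diagonal).
  r[X,Y] = 2.65 / (2.49 · 3.1305) = 2.65 / 7.7949 = 0.34
  r[Y,Y] = 1 (diagonal).

R is symmetric with unit diagonal. Assembling:

R = [[1, 0.34],
 [0.34, 1]]
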